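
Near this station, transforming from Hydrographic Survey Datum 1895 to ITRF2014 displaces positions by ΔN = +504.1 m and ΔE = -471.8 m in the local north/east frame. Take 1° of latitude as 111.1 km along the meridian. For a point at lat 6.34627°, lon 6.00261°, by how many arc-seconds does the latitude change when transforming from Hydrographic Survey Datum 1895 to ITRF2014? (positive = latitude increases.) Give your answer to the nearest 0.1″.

Δφ = 16.3″

1° of latitude = 111.1 km, so Δφ = 504.1 / 111100 = 0.0045374° = 16.334″.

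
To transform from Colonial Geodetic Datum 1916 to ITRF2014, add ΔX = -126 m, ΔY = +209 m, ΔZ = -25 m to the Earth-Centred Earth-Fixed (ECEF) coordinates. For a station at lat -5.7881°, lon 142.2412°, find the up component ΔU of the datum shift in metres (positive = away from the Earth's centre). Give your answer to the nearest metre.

ΔU = 229 m

The local up (radial) axis is (cos φ cos λ, cos φ sin λ, sin φ), giving ΔU = 99.107 + 127.326 + 2.521 = 228.95 m.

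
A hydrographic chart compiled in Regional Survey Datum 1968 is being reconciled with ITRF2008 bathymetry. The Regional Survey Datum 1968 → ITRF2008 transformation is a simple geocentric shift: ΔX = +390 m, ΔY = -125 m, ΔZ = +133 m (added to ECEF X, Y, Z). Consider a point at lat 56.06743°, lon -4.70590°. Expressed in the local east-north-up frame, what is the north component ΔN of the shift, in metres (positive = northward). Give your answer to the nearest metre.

ΔN = -257 m

At φ = 56.06743°, λ = -4.70590°: sin φ = 0.829695, cos φ = 0.558217, sin λ = -0.082041, cos λ = 0.996629.
ΔN = −sin φ cos λ·ΔX − sin φ sin λ·ΔY + cos φ·ΔZ = −(0.829695)(0.996629)(390) − (0.829695)(-0.082041)(-125) + (0.558217)(133) = -256.76 m.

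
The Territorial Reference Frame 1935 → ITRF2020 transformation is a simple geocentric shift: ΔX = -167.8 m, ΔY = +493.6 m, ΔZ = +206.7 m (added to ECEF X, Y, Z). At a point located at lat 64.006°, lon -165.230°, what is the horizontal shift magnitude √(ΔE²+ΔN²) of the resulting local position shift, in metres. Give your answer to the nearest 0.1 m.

At φ = 64.006°, λ = -165.230°: sin φ = 0.898840, cos φ = 0.438277, sin λ = -0.254939, cos λ = -0.966957.
ΔE = −sin λ·ΔX + cos λ·ΔY = −(-0.254939)·(-167.8) + (-0.966957)·(493.6) = -520.07 m.
ΔN = −sin φ cos λ·ΔX − sin φ sin λ·ΔY + cos φ·ΔZ = −(0.898840)(-0.966957)(-167.8) − (0.898840)(-0.254939)(493.6) + (0.438277)(206.7) = 57.86 m.
Horizontal magnitude = √(ΔE² + ΔN²) = √((-520.07)² + 57.86²) = 523.28 m.

523.3 m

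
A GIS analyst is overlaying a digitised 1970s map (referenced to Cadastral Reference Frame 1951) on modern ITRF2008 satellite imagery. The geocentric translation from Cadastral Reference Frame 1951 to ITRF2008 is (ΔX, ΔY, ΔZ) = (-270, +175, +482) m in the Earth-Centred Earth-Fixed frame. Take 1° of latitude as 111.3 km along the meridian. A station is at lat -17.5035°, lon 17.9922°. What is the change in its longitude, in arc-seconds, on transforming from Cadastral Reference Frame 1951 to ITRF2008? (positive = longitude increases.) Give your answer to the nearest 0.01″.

sin φ = -0.300764, cos φ = 0.953699, sin λ = 0.308888, cos λ = 0.951099.
East component: ΔE = −sin λ·ΔX + cos λ·ΔY = −(0.308888)(-270) + (0.951099)(175) = 249.84 m.
1° of latitude spans 111300 m; at latitude φ, 1° of longitude spans that × cos φ = 106146.7 m, so Δλ = 249.84 / 106146.7 × 3600 = 8.473″.

Δλ = 8.47″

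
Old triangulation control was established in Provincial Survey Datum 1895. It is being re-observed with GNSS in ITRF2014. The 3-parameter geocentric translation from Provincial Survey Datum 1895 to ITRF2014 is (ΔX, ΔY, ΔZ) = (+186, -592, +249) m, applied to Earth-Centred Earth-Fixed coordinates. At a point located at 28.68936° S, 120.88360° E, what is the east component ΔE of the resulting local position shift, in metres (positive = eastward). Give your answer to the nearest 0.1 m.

At φ = -28.68936°, λ = 120.88360°: sin φ = -0.480061, cos φ = 0.877235, sin λ = 0.858212, cos λ = -0.513296.
ΔE = −sin λ·ΔX + cos λ·ΔY = −(0.858212)·(186) + (-0.513296)·(-592) = 144.24 m.

ΔE = 144.2 m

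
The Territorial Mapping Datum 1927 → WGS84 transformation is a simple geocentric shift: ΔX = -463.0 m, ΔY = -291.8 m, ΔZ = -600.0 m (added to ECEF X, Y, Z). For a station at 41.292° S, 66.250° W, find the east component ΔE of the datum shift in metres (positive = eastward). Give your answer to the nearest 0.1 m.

The local east axis at (φ, λ) is (−sin λ, cos λ, 0), so ΔE = −sin(-66.250°)·(-463.0) + cos(-66.250°)·(-291.8) = -541.31 m.

ΔE = -541.3 m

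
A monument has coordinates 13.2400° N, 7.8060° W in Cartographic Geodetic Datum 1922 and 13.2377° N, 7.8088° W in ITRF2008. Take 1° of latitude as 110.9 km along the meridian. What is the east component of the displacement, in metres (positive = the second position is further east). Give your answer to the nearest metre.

Δφ = 13.2377° − 13.2400° = -0.0023°; Δλ = -7.8088° − -7.8060° = -0.0028°.
ΔN = Δφ × 110900 = -255.1 m; ΔE = Δλ × 110900 × cos(13.2400°) = -0.0028 × 110900 × 0.973419 = -302.3 m.

ΔE = -302 m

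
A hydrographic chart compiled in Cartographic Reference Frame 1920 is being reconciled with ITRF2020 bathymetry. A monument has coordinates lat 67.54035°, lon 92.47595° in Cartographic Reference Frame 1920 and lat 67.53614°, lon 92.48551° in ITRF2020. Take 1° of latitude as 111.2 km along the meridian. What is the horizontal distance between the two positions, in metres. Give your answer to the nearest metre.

620 m

Δφ = 67.53614° − 67.54035° = -0.00421°; Δλ = 92.48551° − 92.47595° = +0.00956°.
ΔN = Δφ × 111200 = -468.2 m; ΔE = Δλ × 111200 × cos(67.54035°) = +0.00956 × 111200 × 0.382033 = 406.1 m.
Distance = √(ΔE² + ΔN²) = √(406.1² + (-468.2)²) = 619.8 m.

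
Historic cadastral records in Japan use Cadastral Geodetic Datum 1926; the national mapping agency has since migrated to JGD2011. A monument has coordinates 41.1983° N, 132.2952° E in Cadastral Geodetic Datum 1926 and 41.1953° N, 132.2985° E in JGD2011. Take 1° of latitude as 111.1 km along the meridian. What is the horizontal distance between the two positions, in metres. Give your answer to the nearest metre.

Δφ = 41.1953° − 41.1983° = -0.0030°; Δλ = 132.2985° − 132.2952° = +0.0033°.
ΔN = Δφ × 111100 = -333.3 m; ΔE = Δλ × 111100 × cos(41.1983°) = +0.0033 × 111100 × 0.752434 = 275.9 m.
Distance = √(ΔE² + ΔN²) = √(275.9² + (-333.3)²) = 432.7 m.

433 m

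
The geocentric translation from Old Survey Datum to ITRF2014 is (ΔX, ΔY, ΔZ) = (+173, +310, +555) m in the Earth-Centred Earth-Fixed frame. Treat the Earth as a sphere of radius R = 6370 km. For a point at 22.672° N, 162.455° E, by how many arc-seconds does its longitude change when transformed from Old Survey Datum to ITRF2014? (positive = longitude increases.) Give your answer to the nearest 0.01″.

Δλ = -12.20″

sin φ = 0.385455, cos φ = 0.922727, sin λ = 0.301455, cos λ = -0.953480.
East component: ΔE = −sin λ·ΔX + cos λ·ΔY = −(0.301455)(173) + (-0.953480)(310) = -347.73 m.
1° of latitude spans πR/180 = 111177 m; at latitude φ, 1° of longitude spans that × cos φ = 102586.4 m, so Δλ = -347.73 / 102586.4 × 3600 = -12.203″.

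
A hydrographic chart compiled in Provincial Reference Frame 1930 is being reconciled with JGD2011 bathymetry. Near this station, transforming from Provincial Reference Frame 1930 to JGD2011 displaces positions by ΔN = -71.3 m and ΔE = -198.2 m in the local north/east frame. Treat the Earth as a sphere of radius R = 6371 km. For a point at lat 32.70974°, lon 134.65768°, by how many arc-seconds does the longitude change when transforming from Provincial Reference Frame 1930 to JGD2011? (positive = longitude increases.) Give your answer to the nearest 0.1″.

Δλ = -7.6″

At latitude 32.70974°, cos φ = 0.841419.
One radian of longitude at latitude φ spans R cos φ, so Δλ = ΔE / (R cos φ) = -198.2 / (6371000 × 0.841419) = -3.6973e-05 rad = -7.626″.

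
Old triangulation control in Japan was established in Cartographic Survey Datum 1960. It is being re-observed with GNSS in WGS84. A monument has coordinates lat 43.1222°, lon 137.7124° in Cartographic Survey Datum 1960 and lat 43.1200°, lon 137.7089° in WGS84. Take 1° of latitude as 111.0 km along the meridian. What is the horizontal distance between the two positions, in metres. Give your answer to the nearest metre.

Δφ = 43.1200° − 43.1222° = -0.0022°; Δλ = 137.7089° − 137.7124° = -0.0035°.
ΔN = Δφ × 111000 = -244.2 m; ΔE = Δλ × 111000 × cos(43.1222°) = -0.0035 × 111000 × 0.729897 = -283.6 m.
Distance = √(ΔE² + ΔN²) = √((-283.6)² + (-244.2)²) = 374.2 m.

374 m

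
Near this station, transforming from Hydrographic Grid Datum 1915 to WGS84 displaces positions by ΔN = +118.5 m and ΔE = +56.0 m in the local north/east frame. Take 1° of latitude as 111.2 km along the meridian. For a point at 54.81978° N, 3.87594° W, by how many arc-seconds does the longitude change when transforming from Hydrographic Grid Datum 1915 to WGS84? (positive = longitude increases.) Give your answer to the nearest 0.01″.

At latitude 54.81978°, cos φ = 0.576150.
1° of longitude at this latitude = 111.2 × cos φ = 64.07 km, so Δλ = 56.0 / 64067.9 = 0.0008741° = 3.147″.

Δλ = 3.15″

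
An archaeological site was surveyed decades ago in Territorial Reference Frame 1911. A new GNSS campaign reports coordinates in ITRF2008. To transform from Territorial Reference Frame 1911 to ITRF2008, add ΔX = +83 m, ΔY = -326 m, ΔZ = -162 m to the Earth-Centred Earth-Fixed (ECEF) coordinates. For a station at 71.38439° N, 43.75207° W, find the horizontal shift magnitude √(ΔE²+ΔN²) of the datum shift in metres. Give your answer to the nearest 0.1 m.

The local east axis at (φ, λ) is (−sin λ, cos λ, 0), so ΔE = −sin(-43.75207°)·83 + cos(-43.75207°)·(-326) = -178.08 m.
The local north axis is (−sin φ cos λ, −sin φ sin λ, cos φ), giving ΔN = -56.817 − 213.647 − 51.713 = -322.18 m.
Horizontal magnitude = √(ΔE² + ΔN²) = √((-178.08)² + (-322.18)²) = 368.12 m.

368.1 m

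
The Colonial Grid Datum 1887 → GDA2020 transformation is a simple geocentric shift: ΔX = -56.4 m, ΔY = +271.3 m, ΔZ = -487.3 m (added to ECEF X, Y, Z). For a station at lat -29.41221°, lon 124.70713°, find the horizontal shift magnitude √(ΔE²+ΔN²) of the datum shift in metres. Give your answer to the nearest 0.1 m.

318.1 m

At φ = -29.41221°, λ = 124.70713°: sin φ = -0.491089, cos φ = 0.871109, sin λ = 0.822073, cos λ = -0.569382.
ΔE = −sin λ·ΔX + cos λ·ΔY = −(0.822073)·(-56.4) + (-0.569382)·(271.3) = -108.11 m.
ΔN = −sin φ cos λ·ΔX − sin φ sin λ·ΔY + cos φ·ΔZ = −(-0.491089)(-0.569382)(-56.4) − (-0.491089)(0.822073)(271.3) + (0.871109)(-487.3) = -299.19 m.
Horizontal magnitude = √(ΔE² + ΔN²) = √((-108.11)² + (-299.19)²) = 318.13 m.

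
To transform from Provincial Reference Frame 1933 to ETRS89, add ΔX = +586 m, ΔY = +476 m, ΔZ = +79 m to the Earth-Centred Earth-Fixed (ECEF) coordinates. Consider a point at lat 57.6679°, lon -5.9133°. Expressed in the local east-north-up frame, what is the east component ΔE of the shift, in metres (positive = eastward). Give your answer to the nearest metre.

The local east axis at (φ, λ) is (−sin λ, cos λ, 0), so ΔE = −sin(-5.9133°)·586 + cos(-5.9133°)·476 = 533.84 m.

ΔE = 534 m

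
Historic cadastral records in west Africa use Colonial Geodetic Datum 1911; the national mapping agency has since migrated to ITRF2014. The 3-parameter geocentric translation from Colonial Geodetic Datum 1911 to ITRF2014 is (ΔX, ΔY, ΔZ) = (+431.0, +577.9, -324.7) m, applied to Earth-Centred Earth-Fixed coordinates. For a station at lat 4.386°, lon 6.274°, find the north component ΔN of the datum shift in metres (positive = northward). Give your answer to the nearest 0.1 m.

ΔN = -361.3 m

The local north axis is (−sin φ cos λ, −sin φ sin λ, cos φ), giving ΔN = -32.763 − 4.830 − 323.749 = -361.34 m.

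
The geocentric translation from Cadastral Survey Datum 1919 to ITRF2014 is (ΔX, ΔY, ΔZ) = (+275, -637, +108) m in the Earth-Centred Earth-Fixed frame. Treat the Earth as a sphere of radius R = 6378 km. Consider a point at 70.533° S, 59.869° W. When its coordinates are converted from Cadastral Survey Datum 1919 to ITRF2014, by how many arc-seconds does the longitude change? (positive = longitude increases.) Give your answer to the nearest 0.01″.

sin φ = -0.942834, cos φ = 0.333264, sin λ = -0.864880, cos λ = 0.501979.
East component: ΔE = −sin λ·ΔX + cos λ·ΔY = −(-0.864880)(275) + (0.501979)(-637) = -81.92 m.
1° of latitude spans πR/180 = 111317 m; at latitude φ, 1° of longitude spans that × cos φ = 37098.0 m, so Δλ = -81.92 / 37098.0 × 3600 = -7.949″.

Δλ = -7.95″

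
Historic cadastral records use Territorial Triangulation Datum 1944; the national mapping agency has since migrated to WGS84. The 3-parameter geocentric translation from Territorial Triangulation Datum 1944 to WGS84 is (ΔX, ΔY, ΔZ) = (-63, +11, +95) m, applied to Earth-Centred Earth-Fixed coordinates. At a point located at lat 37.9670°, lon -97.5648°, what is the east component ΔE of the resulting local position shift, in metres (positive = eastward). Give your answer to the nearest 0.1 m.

The local east axis at (φ, λ) is (−sin λ, cos λ, 0), so ΔE = −sin(-97.5648°)·(-63) + cos(-97.5648°)·11 = -63.90 m.

ΔE = -63.9 m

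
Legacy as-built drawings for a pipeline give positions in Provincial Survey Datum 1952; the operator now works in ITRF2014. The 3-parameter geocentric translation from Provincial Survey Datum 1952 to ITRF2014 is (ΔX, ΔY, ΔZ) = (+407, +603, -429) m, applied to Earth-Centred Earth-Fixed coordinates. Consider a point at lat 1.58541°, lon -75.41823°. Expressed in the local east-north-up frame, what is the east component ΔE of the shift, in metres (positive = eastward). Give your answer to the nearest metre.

ΔE = 546 m

At φ = 1.58541°, λ = -75.41823°: sin φ = 0.027667, cos φ = 0.999617, sin λ = -0.967789, cos λ = 0.251761.
ΔE = −sin λ·ΔX + cos λ·ΔY = −(-0.967789)·(407) + (0.251761)·(603) = 545.70 m.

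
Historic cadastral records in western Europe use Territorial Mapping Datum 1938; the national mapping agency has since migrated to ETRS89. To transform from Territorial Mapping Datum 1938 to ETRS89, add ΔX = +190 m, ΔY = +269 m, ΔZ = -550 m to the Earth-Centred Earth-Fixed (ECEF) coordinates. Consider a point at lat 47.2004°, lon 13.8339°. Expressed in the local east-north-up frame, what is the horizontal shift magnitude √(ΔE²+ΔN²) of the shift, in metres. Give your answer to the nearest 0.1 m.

596.6 m

The local east axis at (φ, λ) is (−sin λ, cos λ, 0), so ΔE = −sin(13.8339°)·190 + cos(13.8339°)·269 = 215.77 m.
The local north axis is (−sin φ cos λ, −sin φ sin λ, cos φ), giving ΔN = -135.366 − 47.194 − 373.690 = -556.25 m.
Horizontal magnitude = √(ΔE² + ΔN²) = √(215.77² + (-556.25)²) = 596.63 m.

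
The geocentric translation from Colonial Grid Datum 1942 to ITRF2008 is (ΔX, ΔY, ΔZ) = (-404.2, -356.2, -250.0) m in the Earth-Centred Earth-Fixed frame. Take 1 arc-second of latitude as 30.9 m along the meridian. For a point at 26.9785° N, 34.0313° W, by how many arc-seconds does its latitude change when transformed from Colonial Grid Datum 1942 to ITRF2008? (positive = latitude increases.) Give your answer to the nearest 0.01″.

Δφ = -5.22″

sin φ = 0.453656, cos φ = 0.891177, sin λ = -0.559646, cos λ = 0.828732.
North component: ΔN = −sin φ cos λ·ΔX − sin φ sin λ·ΔY + cos φ·ΔZ = −(0.453656)(0.828732)(-404.2) − (0.453656)(-0.559646)(-356.2) + (0.891177)(-250.0) = -161.27 m.
1° of latitude spans 3600 × 30.90 = 111240 m, so Δφ = -161.27 / 111240 × 3600 = -5.219″.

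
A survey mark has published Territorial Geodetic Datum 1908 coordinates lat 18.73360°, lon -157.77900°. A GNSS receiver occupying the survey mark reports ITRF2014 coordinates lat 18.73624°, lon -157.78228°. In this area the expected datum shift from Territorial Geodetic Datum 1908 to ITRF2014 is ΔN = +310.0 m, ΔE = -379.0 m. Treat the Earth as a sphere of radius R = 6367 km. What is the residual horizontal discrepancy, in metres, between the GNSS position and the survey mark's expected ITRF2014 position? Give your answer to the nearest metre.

38 m

Observed coordinate differences: Δφ = +0.00264°, Δλ = -0.00328°.
Converting to metres (1° lat = 111125 m, cos φ = 0.947022): observed ΔN = 293.4 m, observed ΔE = -345.2 m.
Subtracting the expected shift leaves a residual of 293.4 − (310.0) = -16.6 m north and -345.2 − (-379.0) = 33.8 m east.
Residual distance = √((-16.6)² + 33.8²) = 37.7 m.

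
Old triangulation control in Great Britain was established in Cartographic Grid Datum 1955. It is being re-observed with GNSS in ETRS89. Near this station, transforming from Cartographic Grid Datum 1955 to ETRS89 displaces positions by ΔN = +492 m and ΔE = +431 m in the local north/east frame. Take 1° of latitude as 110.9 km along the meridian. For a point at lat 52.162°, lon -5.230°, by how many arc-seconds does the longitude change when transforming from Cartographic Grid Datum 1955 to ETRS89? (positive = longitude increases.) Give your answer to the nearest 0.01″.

At latitude 52.162°, cos φ = 0.613431.
1° of longitude at this latitude = 110.9 × cos φ = 68.03 km, so Δλ = 431.0 / 68029.5 = 0.0063355° = 22.808″.

Δλ = 22.81″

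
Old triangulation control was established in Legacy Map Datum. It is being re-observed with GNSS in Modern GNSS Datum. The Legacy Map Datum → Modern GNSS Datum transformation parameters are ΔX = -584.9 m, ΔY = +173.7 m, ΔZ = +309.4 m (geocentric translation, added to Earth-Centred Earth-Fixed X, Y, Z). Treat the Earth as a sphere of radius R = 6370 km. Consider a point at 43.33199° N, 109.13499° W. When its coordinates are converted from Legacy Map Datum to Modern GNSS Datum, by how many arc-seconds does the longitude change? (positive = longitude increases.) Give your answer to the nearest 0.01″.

sin φ = 0.686225, cos φ = 0.727390, sin λ = -0.944749, cos λ = -0.327795.
East component: ΔE = −sin λ·ΔX + cos λ·ΔY = −(-0.944749)(-584.9) + (-0.327795)(173.7) = -609.52 m.
1° of latitude spans πR/180 = 111177 m; at latitude φ, 1° of longitude spans that × cos φ = 80869.4 m, so Δλ = -609.52 / 80869.4 × 3600 = -27.134″.

Δλ = -27.13″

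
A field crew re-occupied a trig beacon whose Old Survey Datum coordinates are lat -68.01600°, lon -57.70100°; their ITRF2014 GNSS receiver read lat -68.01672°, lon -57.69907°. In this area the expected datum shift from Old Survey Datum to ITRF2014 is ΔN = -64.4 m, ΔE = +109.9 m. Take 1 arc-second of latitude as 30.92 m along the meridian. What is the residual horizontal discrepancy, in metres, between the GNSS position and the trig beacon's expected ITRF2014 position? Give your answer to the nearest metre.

33 m

Observed coordinate differences: Δφ = -0.00072°, Δλ = +0.00193°.
Converting to metres (1° lat = 111312 m, cos φ = 0.374348): observed ΔN = -80.1 m, observed ΔE = 80.4 m.
Subtracting the expected shift leaves a residual of -80.1 − (-64.4) = -15.7 m north and 80.4 − (109.9) = -29.5 m east.
Residual distance = √((-15.7)² + (-29.5)²) = 33.4 m.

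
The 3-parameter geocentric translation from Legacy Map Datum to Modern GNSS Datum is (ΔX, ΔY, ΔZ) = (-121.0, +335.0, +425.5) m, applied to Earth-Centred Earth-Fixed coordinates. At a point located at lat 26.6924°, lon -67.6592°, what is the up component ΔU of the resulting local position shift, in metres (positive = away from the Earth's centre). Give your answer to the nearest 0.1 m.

At φ = 26.6924°, λ = -67.6592°: sin φ = 0.449200, cos φ = 0.893431, sin λ = -0.924939, cos λ = 0.380115.
ΔU = cos φ cos λ·ΔX + cos φ sin λ·ΔY + sin φ·ΔZ = (0.893431)(0.380115)(-121.0) + (0.893431)(-0.924939)(335.0) + (0.449200)(425.5) = -126.79 m.

ΔU = -126.8 m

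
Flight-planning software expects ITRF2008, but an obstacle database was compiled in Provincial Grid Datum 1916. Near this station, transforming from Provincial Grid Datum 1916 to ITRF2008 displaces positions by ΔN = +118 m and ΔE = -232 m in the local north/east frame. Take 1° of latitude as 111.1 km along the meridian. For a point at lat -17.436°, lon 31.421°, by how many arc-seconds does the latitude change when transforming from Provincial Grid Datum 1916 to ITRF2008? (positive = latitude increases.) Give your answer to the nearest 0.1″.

1° of latitude = 111.1 km, so Δφ = 118.0 / 111100 = 0.0010621° = 3.824″.

Δφ = 3.8″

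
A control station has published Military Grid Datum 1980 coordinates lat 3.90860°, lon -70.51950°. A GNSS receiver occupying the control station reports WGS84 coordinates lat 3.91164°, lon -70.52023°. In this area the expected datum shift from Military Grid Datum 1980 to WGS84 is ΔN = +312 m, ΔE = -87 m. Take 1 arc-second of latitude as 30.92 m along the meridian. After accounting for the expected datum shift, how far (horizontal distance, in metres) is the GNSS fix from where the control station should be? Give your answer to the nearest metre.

27 m

Observed coordinate differences: Δφ = +0.00304°, Δλ = -0.00073°.
Converting to metres (1° lat = 111312 m, cos φ = 0.997674): observed ΔN = 338.4 m, observed ΔE = -81.1 m.
Subtracting the expected shift leaves a residual of 338.4 − (312) = 26.4 m north and -81.1 − (-87) = 5.9 m east.
Residual distance = √(26.4² + 5.9²) = 27.0 m.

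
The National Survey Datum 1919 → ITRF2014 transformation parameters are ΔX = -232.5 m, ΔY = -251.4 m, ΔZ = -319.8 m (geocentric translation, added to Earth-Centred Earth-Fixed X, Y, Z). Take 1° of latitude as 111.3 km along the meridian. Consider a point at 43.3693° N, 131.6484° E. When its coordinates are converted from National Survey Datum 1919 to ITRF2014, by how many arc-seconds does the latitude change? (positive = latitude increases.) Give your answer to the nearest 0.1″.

sin φ = 0.686698, cos φ = 0.726943, sin λ = 0.747237, cos λ = -0.664558.
North component: ΔN = −sin φ cos λ·ΔX − sin φ sin λ·ΔY + cos φ·ΔZ = −(0.686698)(-0.664558)(-232.5) − (0.686698)(0.747237)(-251.4) + (0.726943)(-319.8) = -209.58 m.
1° of latitude spans 111300 m, so Δφ = -209.58 / 111300 × 3600 = -6.779″.

Δφ = -6.8″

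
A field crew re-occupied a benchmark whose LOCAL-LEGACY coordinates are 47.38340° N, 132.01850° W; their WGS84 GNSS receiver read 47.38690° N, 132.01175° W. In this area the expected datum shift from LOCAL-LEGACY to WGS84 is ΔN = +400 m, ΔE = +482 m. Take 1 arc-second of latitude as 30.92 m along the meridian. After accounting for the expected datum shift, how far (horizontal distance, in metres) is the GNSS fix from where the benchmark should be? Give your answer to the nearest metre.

29 m

Observed coordinate differences: Δφ = +0.00350°, Δλ = +0.00675°.
Converting to metres (1° lat = 111312 m, cos φ = 0.677089): observed ΔN = 389.6 m, observed ΔE = 508.7 m.
Subtracting the expected shift leaves a residual of 389.6 − (400) = -10.4 m north and 508.7 − (482) = 26.7 m east.
Residual distance = √((-10.4)² + 26.7²) = 28.7 m.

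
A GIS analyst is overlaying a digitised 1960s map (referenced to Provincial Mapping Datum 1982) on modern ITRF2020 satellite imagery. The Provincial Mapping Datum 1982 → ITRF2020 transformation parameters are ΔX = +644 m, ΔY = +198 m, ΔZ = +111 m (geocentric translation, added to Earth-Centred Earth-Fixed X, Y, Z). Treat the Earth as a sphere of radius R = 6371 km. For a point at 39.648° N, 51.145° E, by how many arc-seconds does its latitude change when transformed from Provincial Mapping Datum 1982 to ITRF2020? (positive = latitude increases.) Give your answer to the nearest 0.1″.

Δφ = -8.8″

sin φ = 0.638069, cos φ = 0.769979, sin λ = 0.778736, cos λ = 0.627352.
North component: ΔN = −sin φ cos λ·ΔX − sin φ sin λ·ΔY + cos φ·ΔZ = −(0.638069)(0.627352)(644) − (0.638069)(0.778736)(198) + (0.769979)(111) = -270.71 m.
1° of latitude spans πR/180 = 111195 m, so Δφ = -270.71 / 111195 × 3600 = -8.764″.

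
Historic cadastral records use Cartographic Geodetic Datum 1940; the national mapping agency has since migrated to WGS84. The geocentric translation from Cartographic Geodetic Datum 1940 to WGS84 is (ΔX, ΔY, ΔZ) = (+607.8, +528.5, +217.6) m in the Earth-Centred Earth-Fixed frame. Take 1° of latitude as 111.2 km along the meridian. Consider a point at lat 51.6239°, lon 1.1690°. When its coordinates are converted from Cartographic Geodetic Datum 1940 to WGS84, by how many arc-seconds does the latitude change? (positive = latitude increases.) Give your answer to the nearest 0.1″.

Δφ = -11.3″

sin φ = 0.783952, cos φ = 0.620821, sin λ = 0.020401, cos λ = 0.999792.
North component: ΔN = −sin φ cos λ·ΔX − sin φ sin λ·ΔY + cos φ·ΔZ = −(0.783952)(0.999792)(607.8) − (0.783952)(0.020401)(528.5) + (0.620821)(217.6) = -349.75 m.
1° of latitude spans 111200 m, so Δφ = -349.75 / 111200 × 3600 = -11.323″.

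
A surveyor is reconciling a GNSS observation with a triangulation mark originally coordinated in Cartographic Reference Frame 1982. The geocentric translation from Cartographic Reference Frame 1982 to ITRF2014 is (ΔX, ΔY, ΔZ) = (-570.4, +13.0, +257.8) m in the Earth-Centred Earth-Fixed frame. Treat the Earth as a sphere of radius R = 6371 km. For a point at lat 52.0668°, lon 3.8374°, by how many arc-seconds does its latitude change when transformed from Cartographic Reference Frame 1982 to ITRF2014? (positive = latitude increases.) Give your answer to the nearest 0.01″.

Δφ = 19.64″

sin φ = 0.788728, cos φ = 0.614742, sin λ = 0.066925, cos λ = 0.997758.
North component: ΔN = −sin φ cos λ·ΔX − sin φ sin λ·ΔY + cos φ·ΔZ = −(0.788728)(0.997758)(-570.4) − (0.788728)(0.066925)(13.0) + (0.614742)(257.8) = 606.68 m.
1° of latitude spans πR/180 = 111195 m, so Δφ = 606.68 / 111195 × 3600 = 19.641″.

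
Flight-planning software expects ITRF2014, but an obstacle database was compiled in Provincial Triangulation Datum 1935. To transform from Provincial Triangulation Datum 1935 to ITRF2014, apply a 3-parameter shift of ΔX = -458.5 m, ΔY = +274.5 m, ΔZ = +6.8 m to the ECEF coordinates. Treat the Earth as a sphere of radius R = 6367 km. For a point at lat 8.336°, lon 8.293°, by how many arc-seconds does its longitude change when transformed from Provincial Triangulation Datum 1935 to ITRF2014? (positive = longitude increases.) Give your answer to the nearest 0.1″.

sin φ = 0.144978, cos φ = 0.989435, sin λ = 0.144235, cos λ = 0.989543.
East component: ΔE = −sin λ·ΔX + cos λ·ΔY = −(0.144235)(-458.5) + (0.989543)(274.5) = 337.76 m.
1° of latitude spans πR/180 = 111125 m; at latitude φ, 1° of longitude spans that × cos φ = 109951.1 m, so Δλ = 337.76 / 109951.1 × 3600 = 11.059″.

Δλ = 11.1″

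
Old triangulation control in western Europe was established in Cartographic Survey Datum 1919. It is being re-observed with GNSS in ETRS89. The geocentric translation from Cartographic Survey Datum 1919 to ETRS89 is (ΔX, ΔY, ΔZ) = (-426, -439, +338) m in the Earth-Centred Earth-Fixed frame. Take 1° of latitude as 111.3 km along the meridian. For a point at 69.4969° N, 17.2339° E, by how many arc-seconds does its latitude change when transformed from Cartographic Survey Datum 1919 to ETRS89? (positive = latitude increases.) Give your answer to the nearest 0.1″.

sin φ = 0.936653, cos φ = 0.350258, sin λ = 0.296273, cos λ = 0.955103.
North component: ΔN = −sin φ cos λ·ΔX − sin φ sin λ·ΔY + cos φ·ΔZ = −(0.936653)(0.955103)(-426) − (0.936653)(0.296273)(-439) + (0.350258)(338) = 621.31 m.
1° of latitude spans 111300 m, so Δφ = 621.31 / 111300 × 3600 = 20.096″.

Δφ = 20.1″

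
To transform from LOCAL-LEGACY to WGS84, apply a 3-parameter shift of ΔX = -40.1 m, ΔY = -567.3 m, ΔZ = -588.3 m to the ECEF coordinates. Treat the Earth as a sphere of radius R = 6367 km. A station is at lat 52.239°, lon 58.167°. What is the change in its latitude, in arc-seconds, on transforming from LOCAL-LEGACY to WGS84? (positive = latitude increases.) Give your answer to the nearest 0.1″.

Δφ = 1.2″

sin φ = 0.790572, cos φ = 0.612369, sin λ = 0.849589, cos λ = 0.527445.
North component: ΔN = −sin φ cos λ·ΔX − sin φ sin λ·ΔY + cos φ·ΔZ = −(0.790572)(0.527445)(-40.1) − (0.790572)(0.849589)(-567.3) + (0.612369)(-588.3) = 37.50 m.
1° of latitude spans πR/180 = 111125 m, so Δφ = 37.50 / 111125 × 3600 = 1.215″.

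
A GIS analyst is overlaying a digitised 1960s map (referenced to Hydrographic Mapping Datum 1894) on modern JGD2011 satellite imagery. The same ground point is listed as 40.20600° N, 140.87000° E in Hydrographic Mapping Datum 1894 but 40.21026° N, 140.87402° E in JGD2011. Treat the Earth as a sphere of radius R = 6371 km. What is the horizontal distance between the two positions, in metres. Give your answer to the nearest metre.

584 m

Δφ = 40.21026° − 40.20600° = +0.00426°; Δλ = 140.87402° − 140.87000° = +0.00402°.
1° along a meridian = πR/180 = 111195 m.
ΔN = Δφ × 111195 = 473.7 m; ΔE = Δλ × 111195 × cos(40.20600°) = +0.00402 × 111195 × 0.763728 = 341.4 m.
Distance = √(ΔE² + ΔN²) = √(341.4² + 473.7²) = 583.9 m.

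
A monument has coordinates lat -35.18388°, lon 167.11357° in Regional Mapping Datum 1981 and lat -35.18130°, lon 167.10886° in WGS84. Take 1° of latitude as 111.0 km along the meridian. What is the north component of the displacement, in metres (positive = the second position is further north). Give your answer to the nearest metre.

Δφ = -35.18130° − -35.18388° = +0.00258°; Δλ = 167.10886° − 167.11357° = -0.00471°.
ΔN = Δφ × 111000 = 286.4 m; ΔE = Δλ × 111000 × cos(-35.18388°) = -0.00471 × 111000 × 0.817307 = -427.3 m.

ΔN = 286 m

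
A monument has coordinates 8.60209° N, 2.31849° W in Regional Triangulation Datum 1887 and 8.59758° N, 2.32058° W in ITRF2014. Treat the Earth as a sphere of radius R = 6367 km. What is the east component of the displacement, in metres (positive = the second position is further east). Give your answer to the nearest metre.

Δφ = 8.59758° − 8.60209° = -0.00451°; Δλ = -2.32058° − -2.31849° = -0.00209°.
1° along a meridian = πR/180 = 111125 m.
ΔN = Δφ × 111125 = -501.2 m; ΔE = Δλ × 111125 × cos(8.60209°) = -0.00209 × 111125 × 0.988751 = -229.6 m.

ΔE = -230 m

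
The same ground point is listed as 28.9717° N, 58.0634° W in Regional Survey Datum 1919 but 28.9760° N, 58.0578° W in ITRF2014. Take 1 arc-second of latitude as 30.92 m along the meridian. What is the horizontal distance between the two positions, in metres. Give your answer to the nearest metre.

Δφ = 28.9760° − 28.9717° = +0.0043°; Δλ = -58.0578° − -58.0634° = +0.0056°.
1° of latitude = 3600 × 30.92 = 111312 m.
ΔN = Δφ × 111312 = 478.6 m; ΔE = Δλ × 111312 × cos(28.9717°) = +0.0056 × 111312 × 0.874859 = 545.3 m.
Distance = √(ΔE² + ΔN²) = √(545.3² + 478.6²) = 725.6 m.

726 m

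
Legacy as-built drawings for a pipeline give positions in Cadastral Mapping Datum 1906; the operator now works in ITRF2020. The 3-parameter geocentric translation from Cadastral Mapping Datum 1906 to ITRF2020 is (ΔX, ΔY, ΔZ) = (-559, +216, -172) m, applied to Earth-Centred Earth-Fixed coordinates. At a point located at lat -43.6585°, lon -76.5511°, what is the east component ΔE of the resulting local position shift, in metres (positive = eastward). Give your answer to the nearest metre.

ΔE = -493 m

At φ = -43.6585°, λ = -76.5511°: sin φ = -0.690359, cos φ = 0.723467, sin λ = -0.972578, cos λ = 0.232578.
ΔE = −sin λ·ΔX + cos λ·ΔY = −(-0.972578)·(-559) + (0.232578)·(216) = -493.43 m.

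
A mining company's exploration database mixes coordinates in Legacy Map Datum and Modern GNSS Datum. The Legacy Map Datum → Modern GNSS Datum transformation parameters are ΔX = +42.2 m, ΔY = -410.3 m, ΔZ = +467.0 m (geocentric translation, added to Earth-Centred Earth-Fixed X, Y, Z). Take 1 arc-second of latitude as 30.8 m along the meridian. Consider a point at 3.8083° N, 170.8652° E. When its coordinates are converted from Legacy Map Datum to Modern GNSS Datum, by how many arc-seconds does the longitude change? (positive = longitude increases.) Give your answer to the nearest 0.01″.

sin φ = 0.066418, cos φ = 0.997792, sin λ = 0.158758, cos λ = -0.987318.
East component: ΔE = −sin λ·ΔX + cos λ·ΔY = −(0.158758)(42.2) + (-0.987318)(-410.3) = 398.40 m.
1° of latitude spans 3600 × 30.80 = 110880 m; at latitude φ, 1° of longitude spans that × cos φ = 110635.2 m, so Δλ = 398.40 / 110635.2 × 3600 = 12.964″.

Δλ = 12.96″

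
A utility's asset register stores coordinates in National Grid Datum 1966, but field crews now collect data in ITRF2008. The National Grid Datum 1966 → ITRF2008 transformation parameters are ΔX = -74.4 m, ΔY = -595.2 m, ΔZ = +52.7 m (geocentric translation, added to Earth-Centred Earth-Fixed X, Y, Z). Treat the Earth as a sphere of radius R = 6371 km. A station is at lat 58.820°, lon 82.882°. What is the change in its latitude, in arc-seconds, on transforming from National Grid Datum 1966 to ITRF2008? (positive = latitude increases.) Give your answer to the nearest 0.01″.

Δφ = 17.50″

sin φ = 0.855545, cos φ = 0.517728, sin λ = 0.992293, cos λ = 0.123913.
North component: ΔN = −sin φ cos λ·ΔX − sin φ sin λ·ΔY + cos φ·ΔZ = −(0.855545)(0.123913)(-74.4) − (0.855545)(0.992293)(-595.2) + (0.517728)(52.7) = 540.47 m.
1° of latitude spans πR/180 = 111195 m, so Δφ = 540.47 / 111195 × 3600 = 17.498″.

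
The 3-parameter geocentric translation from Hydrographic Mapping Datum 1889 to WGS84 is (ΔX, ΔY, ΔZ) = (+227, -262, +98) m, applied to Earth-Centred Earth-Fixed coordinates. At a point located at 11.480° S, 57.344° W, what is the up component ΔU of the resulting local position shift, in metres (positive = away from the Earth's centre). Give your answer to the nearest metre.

ΔU = 317 m

The local up (radial) axis is (cos φ cos λ, cos φ sin λ, sin φ), giving ΔU = 120.037 + 216.171 − 19.505 = 316.70 m.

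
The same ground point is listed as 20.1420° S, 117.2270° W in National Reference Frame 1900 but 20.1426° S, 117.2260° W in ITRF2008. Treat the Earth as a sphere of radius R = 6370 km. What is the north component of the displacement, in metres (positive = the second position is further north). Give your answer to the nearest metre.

Δφ = -20.1426° − -20.1420° = -0.0006°; Δλ = -117.2260° − -117.2270° = +0.0010°.
1° along a meridian = πR/180 = 111177 m.
ΔN = Δφ × 111177 = -66.7 m; ΔE = Δλ × 111177 × cos(-20.1420°) = +0.0010 × 111177 × 0.938842 = 104.4 m.

ΔN = -67 m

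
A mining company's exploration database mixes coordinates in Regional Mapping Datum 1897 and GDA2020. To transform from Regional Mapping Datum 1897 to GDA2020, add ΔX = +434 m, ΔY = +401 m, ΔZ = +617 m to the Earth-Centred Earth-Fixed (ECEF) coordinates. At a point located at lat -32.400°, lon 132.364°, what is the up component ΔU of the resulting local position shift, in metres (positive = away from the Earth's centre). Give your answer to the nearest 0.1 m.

ΔU = -327.4 m

The local up (radial) axis is (cos φ cos λ, cos φ sin λ, sin φ), giving ΔU = -246.920 + 250.166 − 330.605 = -327.36 m.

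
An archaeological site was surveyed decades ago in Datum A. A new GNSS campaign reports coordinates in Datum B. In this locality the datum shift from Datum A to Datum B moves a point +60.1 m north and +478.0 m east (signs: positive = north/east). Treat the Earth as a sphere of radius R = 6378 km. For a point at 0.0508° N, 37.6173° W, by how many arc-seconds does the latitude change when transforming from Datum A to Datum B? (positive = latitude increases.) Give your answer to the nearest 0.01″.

Δφ = 1.94″

On a sphere of radius R, 1 rad of latitude = R, so Δφ = ΔN / R = 60.1 / 6378000 = 9.4230e-06 rad = 1.944″.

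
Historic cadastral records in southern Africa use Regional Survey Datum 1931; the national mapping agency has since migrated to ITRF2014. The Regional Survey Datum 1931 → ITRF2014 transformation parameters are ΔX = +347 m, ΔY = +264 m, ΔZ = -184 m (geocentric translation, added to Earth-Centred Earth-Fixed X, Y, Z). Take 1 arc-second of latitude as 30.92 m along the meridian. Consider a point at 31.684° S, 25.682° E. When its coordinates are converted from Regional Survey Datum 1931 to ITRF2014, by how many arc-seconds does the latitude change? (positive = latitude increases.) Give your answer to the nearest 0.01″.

Δφ = 2.19″

sin φ = -0.525234, cos φ = 0.850958, sin λ = 0.433376, cos λ = 0.901213.
North component: ΔN = −sin φ cos λ·ΔX − sin φ sin λ·ΔY + cos φ·ΔZ = −(-0.525234)(0.901213)(347) − (-0.525234)(0.433376)(264) + (0.850958)(-184) = 67.77 m.
1° of latitude spans 3600 × 30.92 = 111312 m, so Δφ = 67.77 / 111312 × 3600 = 2.192″.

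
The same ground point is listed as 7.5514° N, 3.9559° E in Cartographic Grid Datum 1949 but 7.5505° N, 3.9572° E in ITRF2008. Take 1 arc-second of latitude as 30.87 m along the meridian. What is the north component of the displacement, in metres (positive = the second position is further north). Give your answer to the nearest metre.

ΔN = -100 m

Δφ = 7.5505° − 7.5514° = -0.0009°; Δλ = 3.9572° − 3.9559° = +0.0013°.
1° of latitude = 3600 × 30.87 = 111132 m.
ΔN = Δφ × 111132 = -100.0 m; ΔE = Δλ × 111132 × cos(7.5514°) = +0.0013 × 111132 × 0.991327 = 143.2 m.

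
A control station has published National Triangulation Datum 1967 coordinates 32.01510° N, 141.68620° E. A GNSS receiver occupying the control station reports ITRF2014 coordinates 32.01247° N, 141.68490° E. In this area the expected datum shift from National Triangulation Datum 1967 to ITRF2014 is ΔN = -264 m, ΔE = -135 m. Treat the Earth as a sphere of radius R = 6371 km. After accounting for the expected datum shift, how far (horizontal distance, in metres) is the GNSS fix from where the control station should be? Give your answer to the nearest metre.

31 m

Observed coordinate differences: Δφ = -0.00263°, Δλ = -0.00130°.
Converting to metres (1° lat = 111195 m, cos φ = 0.847908): observed ΔN = -292.4 m, observed ΔE = -122.6 m.
Subtracting the expected shift leaves a residual of -292.4 − (-264) = -28.4 m north and -122.6 − (-135) = 12.4 m east.
Residual distance = √((-28.4)² + 12.4²) = 31.0 m.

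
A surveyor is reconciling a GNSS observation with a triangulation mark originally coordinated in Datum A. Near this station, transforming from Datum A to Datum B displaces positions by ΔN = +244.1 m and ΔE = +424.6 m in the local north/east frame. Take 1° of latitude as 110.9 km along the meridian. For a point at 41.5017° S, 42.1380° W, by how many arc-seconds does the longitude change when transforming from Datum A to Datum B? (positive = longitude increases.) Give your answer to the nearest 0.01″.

At latitude -41.5017°, cos φ = 0.748936.
1° of longitude at this latitude = 110.9 × cos φ = 83.06 km, so Δλ = 424.6 / 83057.0 = 0.0051122° = 18.404″.

Δλ = 18.40″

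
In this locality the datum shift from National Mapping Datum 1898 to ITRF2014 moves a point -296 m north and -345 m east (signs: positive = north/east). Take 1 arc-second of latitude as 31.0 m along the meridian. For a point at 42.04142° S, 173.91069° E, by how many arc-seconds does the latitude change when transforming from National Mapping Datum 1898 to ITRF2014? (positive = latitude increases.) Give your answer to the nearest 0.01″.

Δφ = -9.55″

1″ of latitude = 31.00 m, so Δφ = -296.0 / 31.00 = -9.548″.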